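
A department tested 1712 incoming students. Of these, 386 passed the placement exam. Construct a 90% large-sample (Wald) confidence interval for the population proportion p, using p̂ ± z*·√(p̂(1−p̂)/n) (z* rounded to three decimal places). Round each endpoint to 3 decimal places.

With x = 386 successes in n = 1712, p̂ = 0.22547.
SE = √(p̂(1−p̂)/n) = √(0.174632/1712) = 0.010100.
For 90% confidence, z* = 1.645.
Margin of error: 1.645 × 0.010100 = 0.01661.
Interval: 0.22547 ± 0.01661 → (0.209, 0.242).

(0.209, 0.242)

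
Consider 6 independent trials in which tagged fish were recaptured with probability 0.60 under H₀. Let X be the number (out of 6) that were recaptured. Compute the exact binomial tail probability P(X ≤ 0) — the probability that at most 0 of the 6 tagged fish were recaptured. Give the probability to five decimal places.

X is binomial with n = 6 and p = 0.60.
P(X ≤ 0) = C(6,0)·0.60^0·0.40^6.
= 0.004096 = 0.00410.

P = 0.00410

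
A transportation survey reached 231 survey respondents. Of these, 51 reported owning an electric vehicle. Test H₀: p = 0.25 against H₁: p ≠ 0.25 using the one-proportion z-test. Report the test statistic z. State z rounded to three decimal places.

z = -1.026

The sample proportion is 51/231 = 0.22078.
Under H₀, SE = √(p₀(1−p₀)/n) = √(0.25·0.75/231) = √0.000811688 = 0.028490.
z = (0.22078 − 0.25)/0.028490 = -0.02922/0.028490 = -1.026.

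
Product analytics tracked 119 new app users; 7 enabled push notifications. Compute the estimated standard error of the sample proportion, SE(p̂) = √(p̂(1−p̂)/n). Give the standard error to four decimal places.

SE = 0.0216

The sample proportion is 7/119 = 0.05882.
p̂(1−p̂) = 0.055360.
SE = √(0.055360/119) = √0.000465210 = 0.0216.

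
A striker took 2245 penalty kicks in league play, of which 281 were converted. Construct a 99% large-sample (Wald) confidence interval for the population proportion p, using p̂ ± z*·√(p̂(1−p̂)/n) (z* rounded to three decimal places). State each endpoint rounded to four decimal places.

The sample proportion is 281/2245 = 0.12517.
SE(p̂) = √(0.12517·0.87483/2245) = 0.006984.
The 99% critical value is z* = 2.576.
Margin = 2.576·0.006984 = 0.01799.
So the interval runs from 0.1072 to 0.1432.

(0.1072, 0.1432)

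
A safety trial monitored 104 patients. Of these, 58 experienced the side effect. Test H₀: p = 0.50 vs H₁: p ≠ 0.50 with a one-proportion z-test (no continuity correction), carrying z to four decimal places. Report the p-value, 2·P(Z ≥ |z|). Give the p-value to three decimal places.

p-value = 0.239

Sample proportion p̂ = 58/104 = 0.55769.
Under H₀, SE = √(p₀(1−p₀)/n) = √(0.50·0.50/104) = √0.002403846 = 0.049029.
z = (p̂ − p₀)/SE = (58/104 − 0.50)/0.049029 ≈ 1.1767.
From the standard normal, 2·P(Z ≥ |z|) = 0.239.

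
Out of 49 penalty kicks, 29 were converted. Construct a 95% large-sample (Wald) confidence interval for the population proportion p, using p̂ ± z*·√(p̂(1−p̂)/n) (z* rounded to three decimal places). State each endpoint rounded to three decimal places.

(0.454, 0.729)

The sample proportion is 29/49 = 0.59184.
Standard error of p̂: √(0.241566/49) = √0.004929919 = 0.070213.
The 95% critical value is z* = 1.960.
Margin = 1.960·0.070213 = 0.13762.
CI: 0.59184 ± 0.13762 = (0.454, 0.729).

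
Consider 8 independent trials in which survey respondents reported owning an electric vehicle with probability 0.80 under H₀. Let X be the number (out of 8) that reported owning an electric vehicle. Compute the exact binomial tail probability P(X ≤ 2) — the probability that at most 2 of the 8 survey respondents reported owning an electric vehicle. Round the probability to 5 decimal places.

P = 0.00123

X is binomial with n = 8 and p = 0.80.
P(X ≤ 2) = C(8,0)·0.80^0·0.20^8 + C(8,1)·0.80^1·0.20^7 + C(8,2)·0.80^2·0.20^6.
= 0.000003 + 0.000082 + 0.001147 = 0.00123.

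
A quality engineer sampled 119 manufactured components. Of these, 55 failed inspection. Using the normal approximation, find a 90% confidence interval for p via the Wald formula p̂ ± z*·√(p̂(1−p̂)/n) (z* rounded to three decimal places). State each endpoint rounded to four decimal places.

Sample proportion p̂ = 55/119 = 0.46218.
SE(p̂) = √(0.46218·0.53782/119) = 0.045704.
The 90% critical value is z* = 1.645.
Margin of error: 1.645 × 0.045704 = 0.07518.
So the interval runs from 0.3870 to 0.5374.

(0.3870, 0.5374)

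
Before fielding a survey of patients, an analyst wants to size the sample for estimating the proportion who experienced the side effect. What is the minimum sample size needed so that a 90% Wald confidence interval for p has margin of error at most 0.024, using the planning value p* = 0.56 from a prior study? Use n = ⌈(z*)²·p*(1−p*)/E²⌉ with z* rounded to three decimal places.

z* = 1.645 at the 90% level.
p*(1−p*) = 0.2464.
(z*)²·p*(1−p*)/E² = 2.706025·0.2464/0.000576 = 1157.577.
⌈1157.577⌉ = 1158.

n = 1158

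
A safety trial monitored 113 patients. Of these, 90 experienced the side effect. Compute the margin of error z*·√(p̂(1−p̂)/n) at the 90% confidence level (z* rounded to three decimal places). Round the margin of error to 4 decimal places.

ME = 0.0623

With x = 90 successes in n = 113, p̂ = 0.79646.
SE(p̂) = √(0.79646·0.20354/113) = 0.037876.
The 90% critical value is z* = 1.645.
Margin of error = z*·SE = 1.645 × 0.037876 = 0.0623.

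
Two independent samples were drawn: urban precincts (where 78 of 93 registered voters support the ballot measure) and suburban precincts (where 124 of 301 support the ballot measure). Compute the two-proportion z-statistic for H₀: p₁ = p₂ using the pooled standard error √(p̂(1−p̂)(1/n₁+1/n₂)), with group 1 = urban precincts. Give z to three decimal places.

z = 7.196

p̂₁ = 78/93 = 0.83871, p̂₂ = 124/301 = 0.41196.
Pooled p̂ = (78+124)/(93+301) = 202/394 = 0.51269.
SE = √[p̂(1−p̂)(1/n₁+1/n₂)] = √[0.51269·0.48731·(1/93+1/301)] ≈ 0.059300.
z = (p̂₁ − p̂₂)/SE = (0.83871 − 0.41196)/0.059300 = 0.42675/0.059300 = 7.196.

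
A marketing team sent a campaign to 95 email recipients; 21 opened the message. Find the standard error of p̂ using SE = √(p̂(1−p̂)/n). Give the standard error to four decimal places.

SE = 0.0426

Sample proportion p̂ = 21/95 = 0.22105.
p̂(1−p̂) = 0.22105·0.77895 = 0.172187.
Dividing by n and taking the root: √0.001812495 = 0.0426.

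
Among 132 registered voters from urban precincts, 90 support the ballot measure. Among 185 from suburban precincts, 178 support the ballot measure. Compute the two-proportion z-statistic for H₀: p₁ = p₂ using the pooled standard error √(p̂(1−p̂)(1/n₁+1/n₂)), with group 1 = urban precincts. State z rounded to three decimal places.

z = -6.807

Sample proportions: p̂₁ = 90/132 = 0.68182 and p̂₂ = 178/185 = 0.96216.
Pooling: p̂ = 268/317 = 0.84543.
Pooled SE = √[0.1306810·0.01298116] ≈ 0.041187.
z = -0.28034/0.041187 = -6.807.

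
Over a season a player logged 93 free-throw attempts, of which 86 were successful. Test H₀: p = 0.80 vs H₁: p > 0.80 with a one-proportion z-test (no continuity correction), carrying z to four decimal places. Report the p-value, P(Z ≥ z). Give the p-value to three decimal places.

Sample proportion p̂ = 86/93 = 0.92473.
Null standard error: √(0.80·0.20/93) = √0.001720430 = 0.041478.
z = (p̂ − p₀)/SE = (86/93 − 0.80)/0.041478 ≈ 3.0072.
p-value = P(Z ≥ z) with z = 3.0072 → 0.001.

p-value = 0.001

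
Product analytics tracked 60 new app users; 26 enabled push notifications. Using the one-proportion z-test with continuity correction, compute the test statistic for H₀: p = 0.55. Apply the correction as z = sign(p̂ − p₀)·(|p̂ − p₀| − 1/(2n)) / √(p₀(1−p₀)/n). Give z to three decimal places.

z = -1.687

p̂ = 26/60 = 0.43333. p̂ − p₀ = -0.116667.
1/(2n) = 0.008333.
Corrected numerator: |-0.116667| − 0.008333 = 0.108334.
Under H₀, SE = √(p₀(1−p₀)/n) = √(0.55·0.45/60) = √0.004125000 = 0.064226.
z = (−)0.108334/0.064226 = -1.687.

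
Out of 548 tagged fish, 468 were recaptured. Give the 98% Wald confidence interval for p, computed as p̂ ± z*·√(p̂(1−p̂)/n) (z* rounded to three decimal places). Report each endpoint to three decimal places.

(0.819, 0.889)

Sample proportion p̂ = 468/548 = 0.85401.
Standard error of p̂: √(0.124674/548) = √0.000227507 = 0.015083.
z* = 2.326 at the 98% level.
Margin = 2.326·0.015083 = 0.03508.
Interval: 0.85401 ± 0.03508 → (0.819, 0.889).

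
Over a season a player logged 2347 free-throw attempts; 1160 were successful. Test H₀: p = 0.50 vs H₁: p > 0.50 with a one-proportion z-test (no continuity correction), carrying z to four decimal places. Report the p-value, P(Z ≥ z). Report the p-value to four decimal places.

p-value = 0.7113

p̂ = 1160/2347 = 0.49425.
Under H₀, SE = √(p₀(1−p₀)/n) = √(0.50·0.50/2347) = √0.000106519 = 0.010321.
z = (p̂ − p₀)/SE = (1160/2347 − 0.50)/0.010321 ≈ -0.5573.
p-value = P(Z ≥ z) with z = -0.5573 → 0.7113.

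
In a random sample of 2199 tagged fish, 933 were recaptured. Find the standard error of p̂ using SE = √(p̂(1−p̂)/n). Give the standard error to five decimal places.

SE = 0.01054

The sample proportion is 933/2199 = 0.42428.
p̂(1−p̂) = 0.244266.
Dividing by n and taking the root: √0.000111080 = 0.01054.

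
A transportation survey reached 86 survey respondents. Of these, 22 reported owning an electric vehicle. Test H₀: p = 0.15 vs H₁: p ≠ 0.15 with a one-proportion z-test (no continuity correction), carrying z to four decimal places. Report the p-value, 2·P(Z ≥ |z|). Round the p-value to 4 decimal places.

The sample proportion is 22/86 = 0.25581.
Null standard error: √(0.15·0.85/86) = √0.001482558 = 0.038504.
z = (p̂ − p₀)/SE = (22/86 − 0.15)/0.038504 ≈ 2.7481.
From the standard normal, 2·P(Z ≥ |z|) = 0.0060.

p-value = 0.0060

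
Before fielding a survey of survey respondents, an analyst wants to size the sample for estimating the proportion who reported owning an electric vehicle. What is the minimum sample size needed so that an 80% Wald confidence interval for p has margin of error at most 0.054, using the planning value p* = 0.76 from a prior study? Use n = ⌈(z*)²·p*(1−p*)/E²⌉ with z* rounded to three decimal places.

The 80% critical value is z* = 1.282.
p*(1−p*) = 0.76·0.24 = 0.1824.
(z*)²·p*(1−p*)/E² = 1.643524·0.1824/0.002916 = 102.805.
⌈102.805⌉ = 103.

n = 103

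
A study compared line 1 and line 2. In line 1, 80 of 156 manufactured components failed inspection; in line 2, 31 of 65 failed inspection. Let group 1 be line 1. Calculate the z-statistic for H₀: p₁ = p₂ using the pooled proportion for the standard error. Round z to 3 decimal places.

Sample proportions: p̂₁ = 80/156 = 0.51282 and p̂₂ = 31/65 = 0.47692.
Pooled p̂ = (80+31)/(156+65) = 111/221 = 0.50226.
SE = √[p̂(1−p̂)(1/n₁+1/n₂)] = √[0.50226·0.49774·(1/156+1/65)] ≈ 0.073815.
z = (p̂₁ − p̂₂)/SE = (0.51282 − 0.47692)/0.073815 = 0.03590/0.073815 = 0.486.

z = 0.486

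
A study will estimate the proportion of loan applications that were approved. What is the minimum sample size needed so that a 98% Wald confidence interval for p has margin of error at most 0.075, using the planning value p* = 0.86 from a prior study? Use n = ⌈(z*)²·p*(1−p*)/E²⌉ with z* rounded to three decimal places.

n = 116

z* = 2.326 at the 98% level.
p*(1−p*) = 0.86·0.14 = 0.1204.
Required n before rounding: 5.410276 × 0.1204 / 0.075² = 115.804.
Rounding up, n = 116.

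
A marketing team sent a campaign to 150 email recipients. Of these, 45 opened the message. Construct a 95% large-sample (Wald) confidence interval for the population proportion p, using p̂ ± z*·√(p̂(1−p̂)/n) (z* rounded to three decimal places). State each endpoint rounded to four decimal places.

Sample proportion p̂ = 45/150 = 0.30000.
Standard error of p̂: √(0.210000/150) = √0.001400000 = 0.037417.
The 95% critical value is z* = 1.960.
Margin = 1.960·0.037417 = 0.07334.
So the interval runs from 0.2267 to 0.3733.

(0.2267, 0.3733)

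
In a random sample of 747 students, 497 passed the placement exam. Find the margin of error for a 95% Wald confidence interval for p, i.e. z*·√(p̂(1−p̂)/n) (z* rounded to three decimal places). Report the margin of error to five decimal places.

p̂ = 497/747 = 0.66533.
SE(p̂) = √(0.66533·0.33467/747) = 0.017265.
For 95% confidence, z* = 1.960.
ME = 1.960·0.017265 = 0.03384.

ME = 0.03384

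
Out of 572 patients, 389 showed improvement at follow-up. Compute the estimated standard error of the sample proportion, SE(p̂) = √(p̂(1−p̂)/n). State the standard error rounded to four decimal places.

Sample proportion p̂ = 389/572 = 0.68007.
p̂(1−p̂) = 0.68007·0.31993 = 0.217575.
SE = √(0.217575/572) = 0.0195.

SE = 0.0195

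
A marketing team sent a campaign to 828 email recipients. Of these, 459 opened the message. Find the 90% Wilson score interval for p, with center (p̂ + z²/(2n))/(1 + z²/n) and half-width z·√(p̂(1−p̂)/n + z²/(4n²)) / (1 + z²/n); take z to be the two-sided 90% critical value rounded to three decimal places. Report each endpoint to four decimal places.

(0.5258, 0.5825)

Here p̂ = 459/828 = 0.55435 and z = 1.645 (z² = 2.706025).
1 + z²/n = 1.003268.
Center = (0.55435 + 0.001634)/1.003268 = 0.55417.
Radicand: p̂(1−p̂)/n + z²/(4n²) = 0.000298365 + 0.000000987 = 0.000299352.
Half-width = 1.645·√0.000299352/1.003268 = 0.02837.
Interval: 0.55417 ± 0.02837 → (0.5258, 0.5825).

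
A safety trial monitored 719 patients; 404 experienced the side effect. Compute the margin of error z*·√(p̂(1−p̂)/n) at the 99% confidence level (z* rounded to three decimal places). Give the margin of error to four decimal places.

With x = 404 successes in n = 719, p̂ = 0.56189.
Standard error of p̂: √(0.246169/719) = √0.000342378 = 0.018503.
The 99% critical value is z* = 2.576.
ME = 2.576·0.018503 = 0.0477.

ME = 0.0477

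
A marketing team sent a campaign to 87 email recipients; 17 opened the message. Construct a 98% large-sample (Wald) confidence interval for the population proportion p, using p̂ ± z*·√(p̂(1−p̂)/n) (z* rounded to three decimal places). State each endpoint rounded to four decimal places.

(0.0965, 0.2943)

With x = 17 successes in n = 87, p̂ = 0.19540.
Standard error of p̂: √(0.157220/87) = √0.001807129 = 0.042510.
z* = 2.326 at the 98% level.
Margin of error: 2.326 × 0.042510 = 0.09888.
So the interval runs from 0.0965 to 0.2943.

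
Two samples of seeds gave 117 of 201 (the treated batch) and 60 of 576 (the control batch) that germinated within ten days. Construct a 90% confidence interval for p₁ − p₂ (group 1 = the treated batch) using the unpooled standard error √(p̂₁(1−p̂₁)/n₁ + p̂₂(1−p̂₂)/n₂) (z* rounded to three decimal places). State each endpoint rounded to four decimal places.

p̂₁ = 117/201 = 0.58209, p̂₂ = 60/576 = 0.10417; p̂₁ − p̂₂ = 0.47792.
Unpooled SE = √(p̂₁(1−p̂₁)/n₁ + p̂₂(1−p̂₂)/n₂) = √(0.001210255 + 0.000162007) = 0.037044.
For 90% confidence, z* = 1.645. Margin of error = 0.06094.
CI: 0.47792 ± 0.06094 = (0.4170, 0.5389).

(0.4170, 0.5389)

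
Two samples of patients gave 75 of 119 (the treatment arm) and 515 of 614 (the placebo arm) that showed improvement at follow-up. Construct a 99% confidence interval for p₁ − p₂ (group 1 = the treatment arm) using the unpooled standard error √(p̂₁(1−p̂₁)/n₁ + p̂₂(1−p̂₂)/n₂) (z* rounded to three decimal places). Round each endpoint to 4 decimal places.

(-0.3287, -0.0883)

p̂₁ = 75/119 = 0.63025, p̂₂ = 515/614 = 0.83876; p̂₁ − p̂₂ = -0.20851.
Unpooled SE = √(p̂₁(1−p̂₁)/n₁ + p̂₂(1−p̂₂)/n₂) = √(0.001958272 + 0.000220261) = 0.046675.
z* = 2.576 at the 99% level. Margin = 2.576·0.046675 = 0.12023.
So the interval runs from -0.3287 to -0.0883.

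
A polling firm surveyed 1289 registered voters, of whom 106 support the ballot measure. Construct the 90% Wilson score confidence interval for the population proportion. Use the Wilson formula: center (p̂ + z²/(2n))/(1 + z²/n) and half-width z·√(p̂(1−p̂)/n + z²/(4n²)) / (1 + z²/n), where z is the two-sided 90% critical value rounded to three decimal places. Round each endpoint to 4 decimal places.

(0.0705, 0.0957)

Here p̂ = 106/1289 = 0.08223 and z = 1.645 (z² = 2.706025).
1 + z²/n = 1.002099.
Adjusted center: (0.08223 + z²/(2n))/1.002099 = 0.08311.
Radicand: p̂(1−p̂)/n + z²/(4n²) = 0.000058551 + 0.000000407 = 0.000058958.
Half-width = 1.645·√0.000058958/1.002099 = 0.01260.
CI: 0.08311 ± 0.01260 = (0.0705, 0.0957).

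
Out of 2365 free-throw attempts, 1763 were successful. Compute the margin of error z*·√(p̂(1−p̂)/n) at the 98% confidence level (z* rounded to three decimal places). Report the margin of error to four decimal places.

ME = 0.0208

p̂ = 1763/2365 = 0.74545.
SE(p̂) = √(0.74545·0.25455/2365) = 0.008957.
z* = 2.326 at the 98% level.
Margin of error = z*·SE = 2.326 × 0.008957 = 0.0208.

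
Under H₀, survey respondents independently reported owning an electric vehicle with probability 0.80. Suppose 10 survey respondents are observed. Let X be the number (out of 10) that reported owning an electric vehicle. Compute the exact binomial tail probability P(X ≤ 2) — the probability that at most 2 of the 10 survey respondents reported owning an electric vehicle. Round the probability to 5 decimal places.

X ~ Binomial(n=10, p=0.80).
P(X ≤ 2) = C(10,0)·0.80^0·0.20^10 + C(10,1)·0.80^1·0.20^9 + C(10,2)·0.80^2·0.20^8.
= 0.000000 + 0.000004 + 0.000074 = 0.00008.

P = 0.00008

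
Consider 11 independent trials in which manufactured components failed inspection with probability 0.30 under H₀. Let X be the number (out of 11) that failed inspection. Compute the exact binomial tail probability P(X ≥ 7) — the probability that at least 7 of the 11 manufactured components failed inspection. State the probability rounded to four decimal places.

X ~ Binomial(n=11, p=0.30).
P(X ≥ 7) = Σ_{j=7}^{11} C(11,j)·0.30^j·0.70^{11−j}.
= 0.017328 + 0.003713 + 0.000530 + 0.000045 + 0.000002 = 0.0216.

P = 0.0216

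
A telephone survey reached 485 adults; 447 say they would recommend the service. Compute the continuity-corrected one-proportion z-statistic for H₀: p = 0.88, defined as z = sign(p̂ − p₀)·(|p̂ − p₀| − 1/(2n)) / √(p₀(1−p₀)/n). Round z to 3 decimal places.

z = 2.753

The sample proportion is 447/485 = 0.92165. p̂ − p₀ = 0.041649.
Continuity correction 1/(2n) = 1/970 = 0.001031.
Corrected numerator: |0.041649| − 0.001031 = 0.040618.
SE₀ = √(0.88·0.12/485) = 0.014756.
z = (+)0.040618/0.014756 = 2.753.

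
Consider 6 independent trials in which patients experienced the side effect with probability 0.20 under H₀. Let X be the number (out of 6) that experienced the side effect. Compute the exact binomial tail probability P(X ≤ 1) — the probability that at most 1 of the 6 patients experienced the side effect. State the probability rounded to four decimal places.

P = 0.6554

X ~ Binomial(n=6, p=0.20).
P(X ≤ 1) = C(6,0)·0.20^0·0.80^6 + C(6,1)·0.20^1·0.80^5.
= 0.262144 + 0.393216 = 0.6554.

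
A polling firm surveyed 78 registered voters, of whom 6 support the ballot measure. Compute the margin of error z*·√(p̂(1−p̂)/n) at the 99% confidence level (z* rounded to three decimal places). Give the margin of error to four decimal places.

ME = 0.0777

Sample proportion p̂ = 6/78 = 0.07692.
SE = √(p̂(1−p̂)/n) = √(0.071006/78) = 0.030172.
z* = 2.576 at the 99% level.
ME = 2.576·0.030172 = 0.0777.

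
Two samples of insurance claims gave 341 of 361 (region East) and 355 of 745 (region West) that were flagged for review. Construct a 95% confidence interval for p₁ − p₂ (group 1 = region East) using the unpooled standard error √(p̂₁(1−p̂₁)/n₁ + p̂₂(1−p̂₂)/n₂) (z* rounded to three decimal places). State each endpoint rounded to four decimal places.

(0.4252, 0.5110)

p̂₁ = 0.94460, p̂₂ = 0.47651, so the observed difference is 0.46809.
Unpooled SE = √(p̂₁(1−p̂₁)/n₁ + p̂₂(1−p̂₂)/n₂) = √(0.000144965 + 0.000334830) = 0.021904.
For 95% confidence, z* = 1.960. Margin of error = 0.04293.
So the interval runs from 0.4252 to 0.5110.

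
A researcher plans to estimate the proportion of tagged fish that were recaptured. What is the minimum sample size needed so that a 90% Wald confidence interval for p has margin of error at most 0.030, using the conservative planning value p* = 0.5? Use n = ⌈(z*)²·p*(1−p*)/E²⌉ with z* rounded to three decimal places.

For 90% confidence, z* = 1.645.
p*(1−p*) = 0.50·0.50 = 0.2500.
Required n before rounding: 2.706025 × 0.2500 / 0.030² = 751.674.
Rounding up, n = 752.

n = 752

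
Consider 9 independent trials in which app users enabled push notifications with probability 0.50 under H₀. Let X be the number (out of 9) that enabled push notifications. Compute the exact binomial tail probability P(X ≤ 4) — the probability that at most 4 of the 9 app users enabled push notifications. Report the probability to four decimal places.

X ~ Binomial(n=9, p=0.50).
P(X ≤ 4) = Σ_{j=0}^{4} C(9,j)·0.50^j·0.50^{9−j}.
= 0.001953 + 0.017578 + 0.070312 + 0.164062 + 0.246094 = 0.5000.

P = 0.5000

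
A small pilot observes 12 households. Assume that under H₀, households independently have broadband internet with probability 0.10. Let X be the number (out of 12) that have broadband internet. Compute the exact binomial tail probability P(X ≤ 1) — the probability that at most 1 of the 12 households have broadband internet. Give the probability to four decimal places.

X ~ Binomial(n=12, p=0.10).
P(X ≤ 1) = C(12,0)·0.10^0·0.90^12 + C(12,1)·0.10^1·0.90^11.
= 0.282430 + 0.376573 = 0.6590.

P = 0.6590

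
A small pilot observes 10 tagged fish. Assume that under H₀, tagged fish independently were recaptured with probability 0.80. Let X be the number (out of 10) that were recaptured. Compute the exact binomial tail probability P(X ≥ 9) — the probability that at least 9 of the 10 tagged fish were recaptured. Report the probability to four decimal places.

P = 0.3758

X ~ Binomial(n=10, p=0.80).
P(X ≥ 9) = C(10,9)·0.80^9·0.20^1 + C(10,10)·0.80^10·0.20^0.
= 0.268435 + 0.107374 = 0.3758.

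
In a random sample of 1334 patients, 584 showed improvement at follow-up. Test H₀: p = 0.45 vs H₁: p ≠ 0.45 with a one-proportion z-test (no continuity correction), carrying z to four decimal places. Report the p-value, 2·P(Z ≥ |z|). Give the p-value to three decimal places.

The sample proportion is 584/1334 = 0.43778.
SE₀ = √(0.45·0.55/1334) = 0.013621.
z = (p̂ − p₀)/SE = (584/1334 − 0.45)/0.013621 ≈ -0.8971.
From the standard normal, 2·P(Z ≥ |z|) = 0.370.

p-value = 0.370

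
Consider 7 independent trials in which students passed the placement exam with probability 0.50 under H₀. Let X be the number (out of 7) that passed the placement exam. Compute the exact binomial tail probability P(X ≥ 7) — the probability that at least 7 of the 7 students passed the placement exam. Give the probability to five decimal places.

X ~ Binomial(n=7, p=0.50).
P(X ≥ 7) = C(7,7)·0.50^7·0.50^0.
= 0.007812 = 0.00781.

P = 0.00781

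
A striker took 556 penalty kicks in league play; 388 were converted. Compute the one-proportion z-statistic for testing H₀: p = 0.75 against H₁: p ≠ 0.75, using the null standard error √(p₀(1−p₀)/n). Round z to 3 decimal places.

z = -2.840

The sample proportion is 388/556 = 0.69784.
Under H₀, SE = √(p₀(1−p₀)/n) = √(0.75·0.25/556) = √0.000337230 = 0.018364.
z = (p̂ − p₀)/SE = (0.69784 − 0.75)/0.018364 = -2.840.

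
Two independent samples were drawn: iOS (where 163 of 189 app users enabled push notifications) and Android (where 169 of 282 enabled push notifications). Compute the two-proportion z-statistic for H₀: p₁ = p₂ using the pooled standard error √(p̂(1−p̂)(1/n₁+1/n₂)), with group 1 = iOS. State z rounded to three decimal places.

Sample proportions: p̂₁ = 163/189 = 0.86243 and p̂₂ = 169/282 = 0.59929.
Pooled p̂ = (163+169)/(189+282) = 332/471 = 0.70488.
Pooled SE = √[0.2080229·0.00883710] ≈ 0.042876.
z = 0.26314/0.042876 = 6.137.

z = 6.137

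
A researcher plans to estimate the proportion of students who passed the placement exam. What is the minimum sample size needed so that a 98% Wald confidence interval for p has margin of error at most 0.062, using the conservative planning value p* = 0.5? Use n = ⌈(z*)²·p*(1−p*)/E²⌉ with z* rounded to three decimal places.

z* = 2.326 at the 98% level.
p*(1−p*) = 0.50·0.50 = 0.2500.
(z*)²·p*(1−p*)/E² = 5.410276·0.2500/0.003844 = 351.865.
⌈351.865⌉ = 352.

n = 352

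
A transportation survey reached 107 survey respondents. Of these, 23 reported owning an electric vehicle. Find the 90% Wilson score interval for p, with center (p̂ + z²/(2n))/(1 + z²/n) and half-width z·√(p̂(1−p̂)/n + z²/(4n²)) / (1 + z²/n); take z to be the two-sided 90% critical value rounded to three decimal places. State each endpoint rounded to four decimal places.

Here p̂ = 23/107 = 0.21495 and z = 1.645 (z² = 2.706025).
Denominator 1 + z²/n = 1 + 2.706025/107 = 1.025290.
Center = (0.21495 + 0.012645)/1.025290 = 0.22198.
Radicand: p̂(1−p̂)/n + z²/(4n²) = 0.001577087 + 0.000059089 = 0.001636176.
Half-width = 1.645·√0.001636176/1.025290 = 0.06490.
CI: 0.22198 ± 0.06490 = (0.1571, 0.2869).

(0.1571, 0.2869)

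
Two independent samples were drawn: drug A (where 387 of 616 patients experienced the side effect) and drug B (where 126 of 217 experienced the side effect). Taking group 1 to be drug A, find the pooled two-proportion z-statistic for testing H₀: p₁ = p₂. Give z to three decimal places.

z = 1.240

Sample proportions: p̂₁ = 387/616 = 0.62825 and p̂₂ = 126/217 = 0.58065.
Pooled p̂ = (387+126)/(616+217) = 513/833 = 0.61585.
SE = √[p̂(1−p̂)(1/n₁+1/n₂)] = √[0.61585·0.38415·(1/616+1/217)] ≈ 0.038396.
z = 0.04760/0.038396 = 1.240.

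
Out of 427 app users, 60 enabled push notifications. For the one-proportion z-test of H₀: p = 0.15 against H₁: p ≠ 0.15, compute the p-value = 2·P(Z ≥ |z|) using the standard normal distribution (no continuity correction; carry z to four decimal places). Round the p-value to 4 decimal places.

p-value = 0.5831

The sample proportion is 60/427 = 0.14052.
Under H₀, SE = √(p₀(1−p₀)/n) = √(0.15·0.85/427) = √0.000298595 = 0.017280.
Test statistic (full precision, shown to 4 dp): z = (60/427 − 0.15)/SE₀ ≈ -0.5489.
From the standard normal, 2·P(Z ≥ |z|) = 0.5831.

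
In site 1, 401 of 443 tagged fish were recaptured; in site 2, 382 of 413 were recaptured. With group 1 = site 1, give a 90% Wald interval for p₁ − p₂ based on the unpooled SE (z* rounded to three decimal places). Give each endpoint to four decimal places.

p̂₁ = 0.90519, p̂₂ = 0.92494, so the observed difference is -0.01975.
Unpooled SE = √(p̂₁(1−p̂₁)/n₁ + p̂₂(1−p̂₂)/n₂) = √(0.000193724 + 0.000168103) = 0.019022.
z* = 1.645 at the 90% level. Margin of error = 0.03129.
Interval: -0.01975 ± 0.03129 → (-0.0510, 0.0115).

(-0.0510, 0.0115)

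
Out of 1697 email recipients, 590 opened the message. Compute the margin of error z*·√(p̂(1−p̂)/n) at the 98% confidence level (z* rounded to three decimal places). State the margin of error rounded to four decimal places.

p̂ = 590/1697 = 0.34767.
Standard error of p̂: √(0.226796/1697) = √0.000133645 = 0.011561.
The 98% critical value is z* = 2.326.
ME = 2.326·0.011561 = 0.0269.

ME = 0.0269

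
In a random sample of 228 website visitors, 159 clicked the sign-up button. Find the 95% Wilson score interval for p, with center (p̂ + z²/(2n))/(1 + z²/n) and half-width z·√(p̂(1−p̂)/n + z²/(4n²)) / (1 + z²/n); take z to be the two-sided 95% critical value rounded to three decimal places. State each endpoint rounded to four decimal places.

(0.6349, 0.7533)

p̂ = 159/228 = 0.69737; z = 1.960, so z² = 3.841600.
Denominator 1 + z²/n = 1 + 3.841600/228 = 1.016849.
Adjusted center: (0.69737 + z²/(2n))/1.016849 = 0.69410.
Radicand: p̂(1−p̂)/n + z²/(4n²) = 0.000925639 + 0.000018475 = 0.000944114.
Half-width = z·√(radicand)/denom = 1.960·0.030726/1.016849 = 0.05923.
Interval: 0.69410 ± 0.05923 → (0.6349, 0.7533).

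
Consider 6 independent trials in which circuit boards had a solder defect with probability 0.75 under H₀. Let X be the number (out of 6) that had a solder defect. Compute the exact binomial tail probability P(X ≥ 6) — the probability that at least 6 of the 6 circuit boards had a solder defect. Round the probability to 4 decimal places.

P = 0.1780

X is binomial with n = 6 and p = 0.75.
P(X ≥ 6) = C(6,6)·0.75^6·0.25^0.
= 0.177979 = 0.1780.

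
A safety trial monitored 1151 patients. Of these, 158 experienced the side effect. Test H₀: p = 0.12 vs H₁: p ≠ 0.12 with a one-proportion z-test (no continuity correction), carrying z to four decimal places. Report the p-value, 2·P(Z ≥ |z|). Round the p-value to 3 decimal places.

Sample proportion p̂ = 158/1151 = 0.13727.
SE₀ = √(0.12·0.88/1151) = 0.009578.
Test statistic (full precision, shown to 4 dp): z = (158/1151 − 0.12)/SE₀ ≈ 1.8032.
p-value = 2·P(Z ≥ |z|) with z = 1.8032 → 0.071.

p-value = 0.071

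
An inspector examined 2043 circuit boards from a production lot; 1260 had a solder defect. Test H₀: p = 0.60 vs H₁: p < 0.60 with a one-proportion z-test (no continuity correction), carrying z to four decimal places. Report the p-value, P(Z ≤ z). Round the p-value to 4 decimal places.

p-value = 0.9388

p̂ = 1260/2043 = 0.61674.
SE₀ = √(0.60·0.40/2043) = 0.010839.
z = (p̂ − p₀)/SE = (1260/2043 − 0.60)/0.010839 ≈ 1.5445.
From the standard normal, P(Z ≤ z) = 0.9388.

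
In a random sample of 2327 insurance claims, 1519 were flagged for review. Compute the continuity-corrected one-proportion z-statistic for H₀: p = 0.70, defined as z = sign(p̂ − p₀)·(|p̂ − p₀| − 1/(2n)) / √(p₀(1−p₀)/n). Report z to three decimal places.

z = -4.949

With x = 1519 successes in n = 2327, p̂ = 0.65277. p̂ − p₀ = -0.047228.
Continuity correction 1/(2n) = 1/4654 = 0.000215.
Corrected numerator: |-0.047228| − 0.000215 = 0.047013.
Under H₀, SE = √(p₀(1−p₀)/n) = √(0.70·0.30/2327) = √0.000090245 = 0.009500.
z = −0.047013/0.009500 = -4.949.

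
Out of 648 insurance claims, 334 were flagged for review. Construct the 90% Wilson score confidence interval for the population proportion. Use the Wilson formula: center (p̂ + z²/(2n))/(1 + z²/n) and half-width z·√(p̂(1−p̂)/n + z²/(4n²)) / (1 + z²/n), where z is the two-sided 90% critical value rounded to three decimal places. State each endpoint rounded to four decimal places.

Here p̂ = 334/648 = 0.51543 and z = 1.645 (z² = 2.706025).
1 + z²/n = 1.004176.
Adjusted center: (0.51543 + z²/(2n))/1.004176 = 0.51537.
Radicand: p̂(1−p̂)/n + z²/(4n²) = 0.000385435 + 0.000001611 = 0.000387046.
Half-width = 1.645·√0.000387046/1.004176 = 0.03223.
Interval: 0.51537 ± 0.03223 → (0.4831, 0.5476).

(0.4831, 0.5476)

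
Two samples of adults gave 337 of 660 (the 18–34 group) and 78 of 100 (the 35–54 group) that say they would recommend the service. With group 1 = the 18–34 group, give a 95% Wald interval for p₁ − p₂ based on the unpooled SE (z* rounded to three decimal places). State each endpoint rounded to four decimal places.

p̂₁ = 337/660 = 0.51061, p̂₂ = 78/100 = 0.78000; p̂₁ − p̂₂ = -0.26939.
Unpooled SE = √(p̂₁(1−p̂₁)/n₁ + p̂₂(1−p̂₂)/n₂) = √(0.000378617 + 0.001716000) = 0.045767.
For 95% confidence, z* = 1.960. Margin = 1.960·0.045767 = 0.08970.
Interval: -0.26939 ± 0.08970 → (-0.3591, -0.1797).

(-0.3591, -0.1797)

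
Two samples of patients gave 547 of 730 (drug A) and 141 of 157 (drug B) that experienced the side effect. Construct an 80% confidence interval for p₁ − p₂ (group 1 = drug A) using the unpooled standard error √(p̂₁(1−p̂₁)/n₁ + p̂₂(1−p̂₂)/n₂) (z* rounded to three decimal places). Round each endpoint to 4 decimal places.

p̂₁ = 547/730 = 0.74932, p̂₂ = 141/157 = 0.89809; p̂₁ − p̂₂ = -0.14877.
SE = √(0.000257318 + 0.000582962) = √0.000840280 = 0.028988.
The 80% critical value is z* = 1.282. Margin of error = 0.03716.
CI: -0.14877 ± 0.03716 = (-0.1859, -0.1116).

(-0.1859, -0.1116)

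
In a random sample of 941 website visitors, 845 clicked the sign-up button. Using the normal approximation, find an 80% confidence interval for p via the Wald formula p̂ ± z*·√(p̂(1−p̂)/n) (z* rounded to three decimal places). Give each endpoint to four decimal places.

(0.8853, 0.9106)

With x = 845 successes in n = 941, p̂ = 0.89798.
SE = √(p̂(1−p̂)/n) = √(0.091611/941) = 0.009867.
z* = 1.282 at the 80% level.
Margin = 1.282·0.009867 = 0.01265.
CI: 0.89798 ± 0.01265 = (0.8853, 0.9106).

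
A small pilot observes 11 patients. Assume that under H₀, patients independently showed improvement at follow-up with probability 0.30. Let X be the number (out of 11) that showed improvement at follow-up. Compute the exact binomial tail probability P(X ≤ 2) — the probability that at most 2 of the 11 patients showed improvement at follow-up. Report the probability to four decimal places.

X is binomial with n = 11 and p = 0.30.
P(X ≤ 2) = C(11,0)·0.30^0·0.70^11 + C(11,1)·0.30^1·0.70^10 + C(11,2)·0.30^2·0.70^9.
= 0.019773 + 0.093217 + 0.199750 = 0.3127.

P = 0.3127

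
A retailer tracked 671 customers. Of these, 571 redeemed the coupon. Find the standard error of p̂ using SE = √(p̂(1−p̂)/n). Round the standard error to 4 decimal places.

p̂ = 571/671 = 0.85097.
p̂(1−p̂) = 0.85097·0.14903 = 0.126820.
SE = √(0.126820/671) = 0.0137.

SE = 0.0137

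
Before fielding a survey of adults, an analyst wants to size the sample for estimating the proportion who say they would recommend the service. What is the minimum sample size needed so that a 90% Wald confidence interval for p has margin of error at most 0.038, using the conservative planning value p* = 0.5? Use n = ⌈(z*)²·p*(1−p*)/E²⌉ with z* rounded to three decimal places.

n = 469

For 90% confidence, z* = 1.645.
p*(1−p*) = 0.50·0.50 = 0.2500.
(z*)²·p*(1−p*)/E² = 2.706025·0.2500/0.001444 = 468.495.
Rounding up, n = 469.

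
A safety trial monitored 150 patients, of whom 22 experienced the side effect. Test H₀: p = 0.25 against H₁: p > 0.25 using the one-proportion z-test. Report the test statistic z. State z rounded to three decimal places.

With x = 22 successes in n = 150, p̂ = 0.14667.
Null standard error: √(0.25·0.75/150) = √0.001250000 = 0.035355.
z = (0.14667 − 0.25)/0.035355 = -0.10333/0.035355 = -2.923.

z = -2.923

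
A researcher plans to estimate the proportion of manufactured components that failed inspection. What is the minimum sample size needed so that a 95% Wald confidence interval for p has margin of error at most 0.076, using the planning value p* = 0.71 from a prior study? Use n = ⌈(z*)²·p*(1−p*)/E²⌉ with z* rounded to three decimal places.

z* = 1.960 at the 95% level.
p*(1−p*) = 0.2059.
Required n before rounding: 3.841600 × 0.2059 / 0.076² = 136.943.
Rounding up, n = 137.

n = 137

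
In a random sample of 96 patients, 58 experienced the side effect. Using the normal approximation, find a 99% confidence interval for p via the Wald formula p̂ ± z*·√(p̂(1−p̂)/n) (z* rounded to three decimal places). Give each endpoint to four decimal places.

(0.4756, 0.7327)

Sample proportion p̂ = 58/96 = 0.60417.
SE = √(p̂(1−p̂)/n) = √(0.239149/96) = 0.049911.
For 99% confidence, z* = 2.576.
Margin of error: 2.576 × 0.049911 = 0.12857.
CI: 0.60417 ± 0.12857 = (0.4756, 0.7327).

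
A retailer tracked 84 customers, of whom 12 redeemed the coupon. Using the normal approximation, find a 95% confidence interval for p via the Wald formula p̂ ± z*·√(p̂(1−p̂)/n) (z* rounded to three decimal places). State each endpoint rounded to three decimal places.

(0.068, 0.218)

Sample proportion p̂ = 12/84 = 0.14286.
SE = √(p̂(1−p̂)/n) = √(0.122449/84) = 0.038180.
For 95% confidence, z* = 1.960.
Margin of error: 1.960 × 0.038180 = 0.07483.
Interval: 0.14286 ± 0.07483 → (0.068, 0.218).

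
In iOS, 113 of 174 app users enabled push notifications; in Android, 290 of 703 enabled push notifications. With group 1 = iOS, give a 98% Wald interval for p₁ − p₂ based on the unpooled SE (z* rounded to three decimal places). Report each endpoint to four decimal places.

(0.1423, 0.3315)

p̂₁ = 0.64943, p̂₂ = 0.41252, so the observed difference is 0.23691.
Unpooled SE = √(p̂₁(1−p̂₁)/n₁ + p̂₂(1−p̂₂)/n₂) = √(0.001308460 + 0.000344732) = 0.040659.
For 98% confidence, z* = 2.326. Margin of error = 0.09457.
CI: 0.23691 ± 0.09457 = (0.1423, 0.3315).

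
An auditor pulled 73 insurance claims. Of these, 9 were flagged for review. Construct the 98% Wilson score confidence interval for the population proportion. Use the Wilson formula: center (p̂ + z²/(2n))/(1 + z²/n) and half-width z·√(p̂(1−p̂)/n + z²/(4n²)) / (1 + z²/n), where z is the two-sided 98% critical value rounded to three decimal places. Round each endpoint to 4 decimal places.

(0.0591, 0.2395)

Here p̂ = 9/73 = 0.12329 and z = 2.326 (z² = 5.410276).
Denominator 1 + z²/n = 1 + 5.410276/73 = 1.074113.
Adjusted center: (0.12329 + z²/(2n))/1.074113 = 0.14928.
Radicand: p̂(1−p̂)/n + z²/(4n²) = 0.001480655 + 0.000253813 = 0.001734468.
Half-width = z·√(radicand)/denom = 2.326·0.041647/1.074113 = 0.09019.
Interval: 0.14928 ± 0.09019 → (0.0591, 0.2395).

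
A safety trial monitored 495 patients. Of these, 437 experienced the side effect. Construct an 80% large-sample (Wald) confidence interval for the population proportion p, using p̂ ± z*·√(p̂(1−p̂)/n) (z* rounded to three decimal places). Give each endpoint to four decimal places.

(0.8643, 0.9014)

The sample proportion is 437/495 = 0.88283.
SE(p̂) = √(0.88283·0.11717/495) = 0.014456.
z* = 1.282 at the 80% level.
Margin = 1.282·0.014456 = 0.01853.
Interval: 0.88283 ± 0.01853 → (0.8643, 0.9014).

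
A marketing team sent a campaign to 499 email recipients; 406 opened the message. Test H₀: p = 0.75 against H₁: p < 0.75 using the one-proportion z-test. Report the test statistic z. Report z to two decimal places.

z = 3.28

With x = 406 successes in n = 499, p̂ = 0.81363.
Null standard error: √(0.75·0.25/499) = √0.000375752 = 0.019384.
z = (p̂ − p₀)/SE = (0.81363 − 0.75)/0.019384 = 3.28.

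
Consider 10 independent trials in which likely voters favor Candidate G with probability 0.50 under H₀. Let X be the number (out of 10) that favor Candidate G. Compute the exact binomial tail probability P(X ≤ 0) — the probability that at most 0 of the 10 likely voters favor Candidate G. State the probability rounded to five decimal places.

P = 0.00098

X ~ Binomial(n=10, p=0.50).
P(X ≤ 0) = C(10,0)·0.50^0·0.50^10.
= 0.000977 = 0.00098.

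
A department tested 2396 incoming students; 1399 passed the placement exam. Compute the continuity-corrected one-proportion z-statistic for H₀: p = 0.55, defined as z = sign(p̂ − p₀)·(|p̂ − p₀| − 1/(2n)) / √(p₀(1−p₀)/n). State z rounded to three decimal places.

The sample proportion is 1399/2396 = 0.58389. p̂ − p₀ = 0.033890.
1/(2n) = 0.000209.
Corrected numerator: |0.033890| − 0.000209 = 0.033681.
SE₀ = √(0.55·0.45/2396) = 0.010164.
z = (+)0.033681/0.010164 = 3.314.

z = 3.314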